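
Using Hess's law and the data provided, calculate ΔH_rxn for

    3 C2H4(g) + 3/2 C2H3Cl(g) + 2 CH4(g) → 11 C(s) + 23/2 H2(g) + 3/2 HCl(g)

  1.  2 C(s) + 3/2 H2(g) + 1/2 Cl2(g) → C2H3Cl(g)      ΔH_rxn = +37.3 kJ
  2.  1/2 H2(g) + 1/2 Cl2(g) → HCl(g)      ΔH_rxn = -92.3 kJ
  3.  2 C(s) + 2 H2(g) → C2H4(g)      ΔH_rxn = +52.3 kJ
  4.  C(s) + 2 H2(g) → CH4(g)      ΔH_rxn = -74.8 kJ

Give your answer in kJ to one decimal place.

ΔH_rxn = -201.7 kJ

eq. 1 reversed and × 3/2 (reverse to put C2H3Cl(g) on the reactant side; scale by 3/2 for the 3/2 C2H3Cl(g)): (-3/2)·(+37.3) = -55.95 kJ
eq. 2 × 3/2 (×3/2 to match 3/2 HCl(g) in the target): (3/2)·(-92.3) = -138.45 kJ
eq. 3 reversed and × 3 (C2H4(g) must end up as a reactant; ×3 to match 3 C2H4(g) in the target): (-3)·(+52.3) = -156.9 kJ
eq. 4 reversed and × 2 (reverse to put CH4(g) on the reactant side; ×2 to match 2 CH4(g) in the target): (-2)·(-74.8) = +149.6 kJ
Since enthalpy is a state function, ΔH_rxn = (-3/2)·(+37.3) + (3/2)·(-92.3) + (-3)·(+52.3) + (-2)·(-74.8) = -201.7 kJ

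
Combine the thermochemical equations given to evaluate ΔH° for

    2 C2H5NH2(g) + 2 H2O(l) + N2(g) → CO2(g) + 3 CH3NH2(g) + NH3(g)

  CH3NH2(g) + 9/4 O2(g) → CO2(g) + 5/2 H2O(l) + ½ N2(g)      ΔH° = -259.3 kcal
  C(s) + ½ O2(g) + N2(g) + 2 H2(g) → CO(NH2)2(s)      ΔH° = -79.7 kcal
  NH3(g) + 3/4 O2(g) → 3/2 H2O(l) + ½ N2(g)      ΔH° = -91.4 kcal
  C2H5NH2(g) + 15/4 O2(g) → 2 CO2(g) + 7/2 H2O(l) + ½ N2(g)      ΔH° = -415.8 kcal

ΔH° = 37.7 kcal

equation 1 reversed and × 3 (reverse to put CH3NH2(g) on the product side; scale by 3 for the 3 CH3NH2(g)): (-3)·(-259.3) = +777.9 kcal
equation 2: not needed (C(s) appears nowhere else).
equation 3 reversed (NH3(g) must end up as a product): +91.4 kcal
equation 4 × 2 (×2 to match 2 C2H5NH2(g) in the target): (2)·(-415.8) = -831.6 kcal
Combining the equations, ΔH° = (-3)·(-259.3) + (-1)·(-91.4) + (2)·(-415.8) = 37.7 kcal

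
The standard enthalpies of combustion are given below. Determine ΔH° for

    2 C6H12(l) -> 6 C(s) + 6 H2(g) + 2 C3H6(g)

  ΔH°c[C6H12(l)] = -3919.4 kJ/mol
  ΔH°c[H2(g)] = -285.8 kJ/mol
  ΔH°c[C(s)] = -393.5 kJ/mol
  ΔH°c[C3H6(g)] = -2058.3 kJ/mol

ΔH° = 353.6 kJ/mol

With combustion enthalpies, reactants minus products:
= [2·(-3919.4)] − [6·(-393.5) + 6·(-285.8) + 2·(-2058.3)]
= 353.6 kJ/mol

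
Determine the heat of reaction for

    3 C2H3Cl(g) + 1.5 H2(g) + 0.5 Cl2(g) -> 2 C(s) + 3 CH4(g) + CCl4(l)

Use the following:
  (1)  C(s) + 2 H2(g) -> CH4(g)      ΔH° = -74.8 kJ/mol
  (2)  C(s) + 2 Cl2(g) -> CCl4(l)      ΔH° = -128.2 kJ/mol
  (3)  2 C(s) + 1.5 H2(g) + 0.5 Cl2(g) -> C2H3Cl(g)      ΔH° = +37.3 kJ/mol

(1) × 3 (scale by 3 for the 3 CH4(g)): (3)·(-74.8) = -224.4 kJ/mol
(2) as written (CCl4(l) already on the product side): -128.2 kJ/mol
(3) reversed and × 3 (reverse to put C2H3Cl(g) on the reactant side; ×3 to match 3 C2H3Cl(g) in the target): (-3)·(+37.3) = -111.9 kJ/mol
Since enthalpy is a state function, ΔH° = (3)·(-74.8) + (1)·(-128.2) + (-3)·(+37.3) = -464.5 kJ/mol

ΔH° = -464.5 kJ/mol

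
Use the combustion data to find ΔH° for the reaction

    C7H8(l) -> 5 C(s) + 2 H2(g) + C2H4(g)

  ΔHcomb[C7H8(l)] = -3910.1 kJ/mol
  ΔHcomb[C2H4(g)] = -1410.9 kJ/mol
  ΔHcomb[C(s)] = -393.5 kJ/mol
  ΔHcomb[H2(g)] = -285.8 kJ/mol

ΔH° = 39.9 kJ/mol

Using ΔH = Σ nΔHc°(reactants) − Σ nΔHc°(products):
= [1·(-3910.1)] − [5·(-393.5) + 2·(-285.8) + 1·(-1410.9)]
= 39.9 kJ/mol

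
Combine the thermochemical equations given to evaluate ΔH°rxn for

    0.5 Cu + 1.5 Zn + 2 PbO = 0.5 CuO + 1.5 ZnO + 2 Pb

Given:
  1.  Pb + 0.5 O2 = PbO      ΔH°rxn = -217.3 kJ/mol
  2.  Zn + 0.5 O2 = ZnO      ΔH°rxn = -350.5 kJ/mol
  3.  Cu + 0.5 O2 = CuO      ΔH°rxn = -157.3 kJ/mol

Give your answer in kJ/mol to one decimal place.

ΔH°rxn = -169.8 kJ/mol

eq. 1 reversed and × 2: (-2)·(-217.3) = +434.6 kJ/mol
eq. 2 × 3/2: (3/2)·(-350.5) = -525.75 kJ/mol
eq. 3 × 1/2: (1/2)·(-157.3) = -78.65 kJ/mol
By Hess's law, ΔH°rxn = (+434.6) + (-525.75) + (-78.65) = -169.8 kJ/mol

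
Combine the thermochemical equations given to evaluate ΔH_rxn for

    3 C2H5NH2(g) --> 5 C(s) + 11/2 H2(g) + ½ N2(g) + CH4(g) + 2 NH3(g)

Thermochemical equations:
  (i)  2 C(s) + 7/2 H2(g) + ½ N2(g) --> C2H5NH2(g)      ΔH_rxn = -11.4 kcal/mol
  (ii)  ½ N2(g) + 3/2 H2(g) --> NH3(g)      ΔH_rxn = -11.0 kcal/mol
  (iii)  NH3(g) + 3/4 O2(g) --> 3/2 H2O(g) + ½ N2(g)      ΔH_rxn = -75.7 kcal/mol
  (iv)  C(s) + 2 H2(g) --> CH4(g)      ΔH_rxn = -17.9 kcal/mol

(i) reversed and × 3 (C2H5NH2(g) must end up as a reactant; ×3 to match 3 C2H5NH2(g) in the target): (-3)·(-11.4) = +34.2 kcal/mol
(ii) × 2: (2)·(-11.0) = -22.0 kcal/mol
(iii): not needed (H2O(g) appears nowhere else).
(iv) as written (CH4(g) already on the product side): -17.9 kcal/mol
ΔH_rxn = (-3)·(-11.4) + (2)·(-11.0) + (1)·(-17.9) = -5.7 kcal/mol

ΔH_rxn = -5.7 kcal/mol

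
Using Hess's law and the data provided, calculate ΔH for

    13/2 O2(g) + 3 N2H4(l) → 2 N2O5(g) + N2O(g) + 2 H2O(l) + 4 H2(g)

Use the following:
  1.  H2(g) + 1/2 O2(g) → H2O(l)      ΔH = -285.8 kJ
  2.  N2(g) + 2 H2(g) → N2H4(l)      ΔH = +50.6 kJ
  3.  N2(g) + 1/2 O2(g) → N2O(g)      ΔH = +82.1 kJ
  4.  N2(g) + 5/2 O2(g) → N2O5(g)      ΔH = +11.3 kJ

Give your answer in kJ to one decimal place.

ΔH = -618.7 kJ

eq. 1 × 2: (2)·(-285.8) = -571.6 kJ
eq. 2 reversed and × 3: (-3)·(+50.6) = -151.8 kJ
eq. 3 as written: +82.1 kJ
eq. 4 × 2: (2)·(+11.3) = +22.6 kJ
ΔH = (2)·(-285.8) + (-3)·(+50.6) + (1)·(+82.1) + (2)·(+11.3) = -618.7 kJ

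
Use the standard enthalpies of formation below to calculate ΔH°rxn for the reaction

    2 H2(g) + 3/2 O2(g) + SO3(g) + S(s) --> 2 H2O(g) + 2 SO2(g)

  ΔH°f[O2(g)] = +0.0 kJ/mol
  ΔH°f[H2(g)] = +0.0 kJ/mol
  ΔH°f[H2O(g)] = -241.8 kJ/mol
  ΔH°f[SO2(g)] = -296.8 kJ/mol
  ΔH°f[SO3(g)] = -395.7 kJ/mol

ΔH°rxn = -681.5 kJ/mol

Products: 2·(-241.8) + 2·(-296.8) = -1077.2
Reactants: 2·(+0.0) + 3/2·(+0.0) + 1·(-395.7) + 1·(+0.0) = -395.7
ΔH°rxn = (-1077.2) − (-395.7) = -681.5 kJ/mol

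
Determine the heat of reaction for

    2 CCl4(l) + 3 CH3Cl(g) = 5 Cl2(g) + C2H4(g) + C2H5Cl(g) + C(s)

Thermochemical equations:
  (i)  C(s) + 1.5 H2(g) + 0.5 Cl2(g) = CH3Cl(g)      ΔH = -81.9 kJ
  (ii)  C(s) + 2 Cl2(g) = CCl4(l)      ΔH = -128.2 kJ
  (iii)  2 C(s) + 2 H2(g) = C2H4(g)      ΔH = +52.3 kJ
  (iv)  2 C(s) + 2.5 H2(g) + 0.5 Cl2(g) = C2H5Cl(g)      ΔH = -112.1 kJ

ΔH = 442.3 kJ

(i) reversed and × 3 (reverse to put CH3Cl(g) on the reactant side; scale by 3 for the 3 CH3Cl(g)): (-3)·(-81.9) = +245.7 kJ
(ii) reversed and × 2 (reverse to put CCl4(l) on the reactant side; ×2 to match 2 CCl4(l) in the target): (-2)·(-128.2) = +256.4 kJ
(iii) as written (C2H4(g) already on the product side): +52.3 kJ
(iv) as written (C2H5Cl(g) already on the product side): -112.1 kJ
ΔH = (+245.7) + (+256.4) + (+52.3) + (-112.1) = 442.3 kJ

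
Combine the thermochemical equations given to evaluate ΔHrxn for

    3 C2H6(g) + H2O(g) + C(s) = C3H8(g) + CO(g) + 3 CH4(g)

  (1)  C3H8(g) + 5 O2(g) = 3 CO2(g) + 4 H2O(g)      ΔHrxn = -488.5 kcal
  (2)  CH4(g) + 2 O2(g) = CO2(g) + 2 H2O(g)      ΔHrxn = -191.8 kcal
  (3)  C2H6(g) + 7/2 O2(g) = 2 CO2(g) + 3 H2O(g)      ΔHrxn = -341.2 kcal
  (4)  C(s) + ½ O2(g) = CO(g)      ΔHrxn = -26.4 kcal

ΔHrxn = 13.9 kcal

(1) reversed: +488.5 kcal
(2) reversed and × 3: (-3)·(-191.8) = +575.4 kcal
(3) × 3: (3)·(-341.2) = -1023.6 kcal
(4) as written: -26.4 kcal
Since enthalpy is a state function, ΔHrxn = (+488.5) + (+575.4) + (-1023.6) + (-26.4) = 13.9 kcal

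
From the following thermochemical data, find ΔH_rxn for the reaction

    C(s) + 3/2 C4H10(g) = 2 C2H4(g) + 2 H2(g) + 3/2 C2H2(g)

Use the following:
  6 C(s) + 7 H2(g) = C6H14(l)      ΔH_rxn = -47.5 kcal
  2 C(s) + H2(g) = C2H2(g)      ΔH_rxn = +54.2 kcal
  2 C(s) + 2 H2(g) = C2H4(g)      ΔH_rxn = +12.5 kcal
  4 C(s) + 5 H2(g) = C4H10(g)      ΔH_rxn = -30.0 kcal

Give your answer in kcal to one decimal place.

equation 1: not needed.
equation 2 × 3/2: (3/2)·(+54.2) = +81.3 kcal
equation 3 × 2: (2)·(+12.5) = +25.0 kcal
equation 4 reversed and × 3/2: (-3/2)·(-30.0) = +45.0 kcal
ΔH_rxn = (3/2)·(+54.2) + (2)·(+12.5) + (-3/2)·(-30.0) = 151.3 kcal

ΔH_rxn = 151.3 kcal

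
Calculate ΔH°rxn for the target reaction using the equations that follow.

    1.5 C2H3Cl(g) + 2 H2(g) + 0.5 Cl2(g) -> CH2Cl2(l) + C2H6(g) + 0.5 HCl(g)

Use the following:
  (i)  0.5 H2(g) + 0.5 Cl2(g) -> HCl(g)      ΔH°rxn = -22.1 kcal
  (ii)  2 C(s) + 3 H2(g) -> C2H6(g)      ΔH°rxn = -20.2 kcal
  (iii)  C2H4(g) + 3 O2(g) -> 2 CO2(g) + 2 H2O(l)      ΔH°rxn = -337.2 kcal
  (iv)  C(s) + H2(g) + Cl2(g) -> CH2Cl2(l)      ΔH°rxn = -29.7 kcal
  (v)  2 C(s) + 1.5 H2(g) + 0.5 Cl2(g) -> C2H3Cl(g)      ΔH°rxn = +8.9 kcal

(i) × 1/2: (1/2)·(-22.1) = -11.05 kcal
(ii) as written: -20.2 kcal
(iii): not needed.
(iv) as written: -29.7 kcal
(v) reversed and × 3/2: (-3/2)·(+8.9) = -13.35 kcal
Combining the equations, ΔH°rxn = (1/2)·(-22.1) + (1)·(-20.2) + (1)·(-29.7) + (-3/2)·(+8.9) = -74.3 kcal

ΔH°rxn = -74.3 kcal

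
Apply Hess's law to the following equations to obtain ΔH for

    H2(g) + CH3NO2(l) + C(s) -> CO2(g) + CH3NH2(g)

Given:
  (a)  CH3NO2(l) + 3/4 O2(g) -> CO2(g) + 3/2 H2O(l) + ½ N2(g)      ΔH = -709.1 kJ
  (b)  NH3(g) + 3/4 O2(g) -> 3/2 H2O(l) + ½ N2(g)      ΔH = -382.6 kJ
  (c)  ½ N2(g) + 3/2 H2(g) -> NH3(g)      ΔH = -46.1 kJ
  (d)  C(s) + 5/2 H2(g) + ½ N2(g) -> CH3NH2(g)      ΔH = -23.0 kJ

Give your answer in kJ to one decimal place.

ΔH = -303.4 kJ

(a) as written (CH3NO2(l) already on the reactant side): -709.1 kJ
(b) reversed: +382.6 kJ
(c) reversed: +46.1 kJ
(d) as written (CH3NH2(g) already on the product side): -23.0 kJ
By Hess's law, ΔH = (1)·(-709.1) + (-1)·(-382.6) + (-1)·(-46.1) + (1)·(-23.0) = -303.4 kJ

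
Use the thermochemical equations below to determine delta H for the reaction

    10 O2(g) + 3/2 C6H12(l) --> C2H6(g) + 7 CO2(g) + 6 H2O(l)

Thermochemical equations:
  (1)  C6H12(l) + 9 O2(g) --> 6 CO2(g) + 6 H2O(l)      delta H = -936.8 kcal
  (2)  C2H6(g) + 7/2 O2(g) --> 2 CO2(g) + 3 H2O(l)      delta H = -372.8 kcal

(1) × 3/2: (3/2)·(-936.8) = -1405.2 kcal
(2) reversed: +372.8 kcal
Combining the equations, delta H = (3/2)·(-936.8) + (-1)·(-372.8) = -1032.4 kcal

delta H = -1032.4 kcal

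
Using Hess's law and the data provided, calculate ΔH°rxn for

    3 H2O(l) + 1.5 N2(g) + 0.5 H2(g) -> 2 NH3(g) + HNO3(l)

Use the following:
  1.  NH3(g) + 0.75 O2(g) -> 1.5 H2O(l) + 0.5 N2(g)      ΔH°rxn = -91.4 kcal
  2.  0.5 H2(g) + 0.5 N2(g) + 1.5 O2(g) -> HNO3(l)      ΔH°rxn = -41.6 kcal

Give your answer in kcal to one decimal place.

eq. 1 reversed and × 2 (NH3(g) must end up as a product; ×2 to match 2 NH3(g) in the target): (-2)·(-91.4) = +182.8 kcal
eq. 2 as written (HNO3(l) already on the product side): -41.6 kcal
By Hess's law, ΔH°rxn = (-2)·(-91.4) + (1)·(-41.6) = 141.2 kcal

ΔH°rxn = 141.2 kcal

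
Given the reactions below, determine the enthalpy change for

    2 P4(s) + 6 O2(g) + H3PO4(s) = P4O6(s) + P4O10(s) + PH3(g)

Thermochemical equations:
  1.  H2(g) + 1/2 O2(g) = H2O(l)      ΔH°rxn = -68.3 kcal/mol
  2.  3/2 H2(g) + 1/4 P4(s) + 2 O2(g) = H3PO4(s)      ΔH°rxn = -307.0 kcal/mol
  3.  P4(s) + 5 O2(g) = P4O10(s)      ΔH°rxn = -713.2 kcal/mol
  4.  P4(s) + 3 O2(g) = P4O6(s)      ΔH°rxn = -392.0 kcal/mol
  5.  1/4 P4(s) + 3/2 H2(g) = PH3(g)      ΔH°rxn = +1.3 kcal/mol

eq. 1: not needed.
eq. 2 reversed: +307.0 kcal/mol
eq. 3 as written: -713.2 kcal/mol
eq. 4 as written: -392.0 kcal/mol
eq. 5 as written: +1.3 kcal/mol
By Hess's law, ΔH°rxn = (+307.0) + (-713.2) + (-392.0) + (+1.3) = -796.9 kcal/mol

ΔH°rxn = -796.9 kcal/mol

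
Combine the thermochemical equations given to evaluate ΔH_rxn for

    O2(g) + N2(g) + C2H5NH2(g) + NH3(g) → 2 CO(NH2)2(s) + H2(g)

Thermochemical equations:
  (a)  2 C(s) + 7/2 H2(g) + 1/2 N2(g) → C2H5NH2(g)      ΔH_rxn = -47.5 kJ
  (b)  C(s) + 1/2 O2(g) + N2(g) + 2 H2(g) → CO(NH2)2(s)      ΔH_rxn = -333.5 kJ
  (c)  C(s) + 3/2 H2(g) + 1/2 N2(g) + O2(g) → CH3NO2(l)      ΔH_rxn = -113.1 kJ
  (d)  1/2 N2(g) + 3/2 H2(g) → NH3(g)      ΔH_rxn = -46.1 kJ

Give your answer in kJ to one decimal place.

(a) reversed: +47.5 kJ
(b) × 2: (2)·(-333.5) = -667.0 kJ
(c): not needed.
(d) reversed: +46.1 kJ
ΔH_rxn = (-1)·(-47.5) + (2)·(-333.5) + (-1)·(-46.1) = -573.4 kJ

ΔH_rxn = -573.4 kJ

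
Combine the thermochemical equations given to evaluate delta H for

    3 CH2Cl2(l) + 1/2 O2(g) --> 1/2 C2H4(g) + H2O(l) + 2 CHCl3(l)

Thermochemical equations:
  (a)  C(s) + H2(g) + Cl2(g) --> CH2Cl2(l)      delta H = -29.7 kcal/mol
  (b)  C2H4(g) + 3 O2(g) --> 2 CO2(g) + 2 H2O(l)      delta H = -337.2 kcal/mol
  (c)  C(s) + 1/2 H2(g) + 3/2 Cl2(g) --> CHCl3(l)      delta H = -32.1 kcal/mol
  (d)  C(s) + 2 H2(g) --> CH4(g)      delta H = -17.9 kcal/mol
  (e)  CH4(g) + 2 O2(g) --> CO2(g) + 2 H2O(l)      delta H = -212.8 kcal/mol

delta H = -37.2 kcal/mol

(a) reversed and × 3 (CH2Cl2(l) must end up as a reactant; scale by 3 for the 3 CH2Cl2(l)): (-3)·(-29.7) = +89.1 kcal/mol
(b) reversed and × 1/2 (reverse to put C2H4(g) on the product side; ×1/2 to match 1/2 C2H4(g) in the target): (-1/2)·(-337.2) = +168.6 kcal/mol
(c) × 2 (scale by 2 for the 2 CHCl3(l)): (2)·(-32.1) = -64.2 kcal/mol
(d) as written: -17.9 kcal/mol
(e) as written: -212.8 kcal/mol
Summing the manipulated equations, delta H = (+89.1) + (+168.6) + (-64.2) + (-17.9) + (-212.8) = -37.2 kcal/mol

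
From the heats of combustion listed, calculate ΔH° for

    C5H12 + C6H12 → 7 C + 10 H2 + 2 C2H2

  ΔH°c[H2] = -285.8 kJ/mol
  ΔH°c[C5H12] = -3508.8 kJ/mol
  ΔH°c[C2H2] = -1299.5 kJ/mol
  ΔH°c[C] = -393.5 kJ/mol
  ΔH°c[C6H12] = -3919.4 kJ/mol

ΔH° = 783.3 kJ/mol

Using ΔH = Σ nΔHc°(reactants) − Σ nΔHc°(products):
= [1·(-3508.8) + 1·(-3919.4)] − [7·(-393.5) + 10·(-285.8) + 2·(-1299.5)]
= 783.3 kJ/mol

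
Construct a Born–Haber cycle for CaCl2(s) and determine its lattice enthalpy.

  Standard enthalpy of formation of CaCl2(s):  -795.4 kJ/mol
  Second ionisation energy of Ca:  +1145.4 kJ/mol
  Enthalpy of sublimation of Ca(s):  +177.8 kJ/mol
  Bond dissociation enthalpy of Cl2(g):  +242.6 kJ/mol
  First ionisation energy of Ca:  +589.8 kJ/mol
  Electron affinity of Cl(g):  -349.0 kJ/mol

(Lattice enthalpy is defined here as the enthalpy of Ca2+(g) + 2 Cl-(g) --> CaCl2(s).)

ΔHf° = 1·ΔHsub + 1·(ΣIE) + 1·D(Cl2) + 2·EA + U
-795.4 = 1·(+177.8) + 1·(+1735.2) + 1·(+242.6) + 2·(-349.0) + U
U = -795.4 − (+1457.6) = -2253.0 kJ/mol

U = -2253.0 kJ/mol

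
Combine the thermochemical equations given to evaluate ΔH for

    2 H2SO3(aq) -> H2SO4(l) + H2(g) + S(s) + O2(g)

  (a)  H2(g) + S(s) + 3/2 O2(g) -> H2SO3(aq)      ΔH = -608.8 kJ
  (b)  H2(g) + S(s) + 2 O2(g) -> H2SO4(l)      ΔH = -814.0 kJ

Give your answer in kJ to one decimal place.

ΔH = 403.6 kJ

(a) reversed and × 2: (-2)·(-608.8) = +1217.6 kJ
(b) as written: -814.0 kJ
By Hess's law, ΔH = (+1217.6) + (-814.0) = 403.6 kJ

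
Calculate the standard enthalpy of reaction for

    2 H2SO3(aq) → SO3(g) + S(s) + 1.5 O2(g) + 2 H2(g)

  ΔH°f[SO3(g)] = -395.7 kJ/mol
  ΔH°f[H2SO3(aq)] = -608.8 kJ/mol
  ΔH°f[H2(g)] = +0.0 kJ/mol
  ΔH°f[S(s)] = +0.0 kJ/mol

Products: 1·(-395.7) + 1·(+0.0) + 3/2·(+0.0) + 2·(+0.0) = -395.7
Reactants: 2·(-608.8) = -1217.6
ΔH°rxn = (-395.7) − (-1217.6) = 821.9 kJ/mol

ΔH°rxn = 821.9 kJ/mol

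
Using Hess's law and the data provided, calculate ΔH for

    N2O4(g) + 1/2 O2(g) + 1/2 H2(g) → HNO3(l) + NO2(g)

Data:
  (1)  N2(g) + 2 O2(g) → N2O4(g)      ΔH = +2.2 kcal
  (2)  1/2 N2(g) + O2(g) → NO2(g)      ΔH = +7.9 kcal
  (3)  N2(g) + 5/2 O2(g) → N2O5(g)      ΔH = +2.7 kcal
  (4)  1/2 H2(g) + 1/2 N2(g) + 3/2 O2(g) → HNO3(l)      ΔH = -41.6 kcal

(1) reversed: -2.2 kcal
(2) as written: +7.9 kcal
(3): not needed.
(4) as written: -41.6 kcal
Combining the equations, ΔH = (-2.2) + (+7.9) + (-41.6) = -35.9 kcal

ΔH = -35.9 kcal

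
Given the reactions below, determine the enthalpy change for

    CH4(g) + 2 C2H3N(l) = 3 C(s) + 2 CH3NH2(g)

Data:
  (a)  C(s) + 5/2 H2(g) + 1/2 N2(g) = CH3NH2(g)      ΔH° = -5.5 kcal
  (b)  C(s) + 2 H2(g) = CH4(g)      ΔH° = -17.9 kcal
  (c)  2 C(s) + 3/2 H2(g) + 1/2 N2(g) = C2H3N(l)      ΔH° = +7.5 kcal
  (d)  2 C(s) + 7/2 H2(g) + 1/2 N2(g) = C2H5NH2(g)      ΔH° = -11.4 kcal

(a) × 2 (scale by 2 for the 2 CH3NH2(g)): (2)·(-5.5) = -11.0 kcal
(b) reversed (reverse to put CH4(g) on the reactant side): +17.9 kcal
(c) reversed and × 2 (reverse to put C2H3N(l) on the reactant side; scale by 2 for the 2 C2H3N(l)): (-2)·(+7.5) = -15.0 kcal
(d): not needed (C2H5NH2(g) appears nowhere else).
ΔH° = (-11.0) + (+17.9) + (-15.0) = -8.1 kcal

ΔH° = -8.1 kcal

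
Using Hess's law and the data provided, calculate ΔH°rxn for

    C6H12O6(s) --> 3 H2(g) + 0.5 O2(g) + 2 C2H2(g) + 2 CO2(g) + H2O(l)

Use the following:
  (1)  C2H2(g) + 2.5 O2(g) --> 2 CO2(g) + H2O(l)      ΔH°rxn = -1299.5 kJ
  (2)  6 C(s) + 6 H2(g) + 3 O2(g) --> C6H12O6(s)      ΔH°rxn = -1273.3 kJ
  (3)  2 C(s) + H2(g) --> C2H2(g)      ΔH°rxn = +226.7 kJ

(1) as written: -1299.5 kJ
(2) reversed: +1273.3 kJ
(3) × 3: (3)·(+226.7) = +680.1 kJ
ΔH°rxn = (1)·(-1299.5) + (-1)·(-1273.3) + (3)·(+226.7) = 653.9 kJ

ΔH°rxn = 653.9 kJ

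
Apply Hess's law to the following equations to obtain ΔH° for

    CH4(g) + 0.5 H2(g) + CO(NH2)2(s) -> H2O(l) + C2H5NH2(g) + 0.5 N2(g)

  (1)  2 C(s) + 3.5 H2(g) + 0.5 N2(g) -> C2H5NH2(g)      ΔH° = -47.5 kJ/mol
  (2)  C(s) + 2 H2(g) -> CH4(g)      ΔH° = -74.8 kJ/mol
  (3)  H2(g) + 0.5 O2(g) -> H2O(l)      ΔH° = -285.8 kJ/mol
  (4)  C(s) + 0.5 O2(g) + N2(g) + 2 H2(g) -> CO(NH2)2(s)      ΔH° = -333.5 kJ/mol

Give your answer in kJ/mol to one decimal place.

ΔH° = 75.0 kJ/mol

(1) as written: -47.5 kJ/mol
(2) reversed: +74.8 kJ/mol
(3) as written: -285.8 kJ/mol
(4) reversed: +333.5 kJ/mol
By Hess's law, ΔH° = (1)·(-47.5) + (-1)·(-74.8) + (1)·(-285.8) + (-1)·(-333.5) = 75.0 kJ/mol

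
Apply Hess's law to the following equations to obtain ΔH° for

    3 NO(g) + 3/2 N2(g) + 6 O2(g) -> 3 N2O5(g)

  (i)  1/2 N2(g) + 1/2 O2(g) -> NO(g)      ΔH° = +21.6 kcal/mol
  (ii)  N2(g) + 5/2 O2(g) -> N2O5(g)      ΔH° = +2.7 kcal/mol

ΔH° = -56.7 kcal/mol

(i) reversed and × 3: (-3)·(+21.6) = -64.8 kcal/mol
(ii) × 3: (3)·(+2.7) = +8.1 kcal/mol
ΔH° = (-3)·(+21.6) + (3)·(+2.7) = -56.7 kcal/mol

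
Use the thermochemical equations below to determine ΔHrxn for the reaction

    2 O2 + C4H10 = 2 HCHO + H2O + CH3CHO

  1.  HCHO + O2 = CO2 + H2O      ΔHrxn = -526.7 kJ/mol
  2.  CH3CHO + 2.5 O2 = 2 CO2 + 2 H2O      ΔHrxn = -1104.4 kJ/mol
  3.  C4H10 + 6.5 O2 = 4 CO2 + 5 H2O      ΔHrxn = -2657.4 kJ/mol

eq. 1 reversed and × 2: (-2)·(-526.7) = +1053.4 kJ/mol
eq. 2 reversed: +1104.4 kJ/mol
eq. 3 as written: -2657.4 kJ/mol
By Hess's law, ΔHrxn = (-2)·(-526.7) + (-1)·(-1104.4) + (1)·(-2657.4) = -499.6 kJ/mol

ΔHrxn = -499.6 kJ/mol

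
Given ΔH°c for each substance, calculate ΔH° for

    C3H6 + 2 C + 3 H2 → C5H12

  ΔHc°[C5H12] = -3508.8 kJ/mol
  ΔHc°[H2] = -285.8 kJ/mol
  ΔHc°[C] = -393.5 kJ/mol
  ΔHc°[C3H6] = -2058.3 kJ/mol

With combustion enthalpies, reactants minus products:
= [1·(-2058.3) + 2·(-393.5) + 3·(-285.8)] − [1·(-3508.8)]
= -193.9 kJ/mol

ΔH° = -193.9 kJ/mol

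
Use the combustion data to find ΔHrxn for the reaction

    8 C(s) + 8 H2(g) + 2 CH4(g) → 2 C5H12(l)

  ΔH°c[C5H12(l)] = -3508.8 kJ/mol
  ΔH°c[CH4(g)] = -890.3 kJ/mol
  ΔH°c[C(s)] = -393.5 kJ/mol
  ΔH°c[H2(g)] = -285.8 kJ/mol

With combustion enthalpies, reactants minus products:
= [8·(-393.5) + 8·(-285.8) + 2·(-890.3)] − [2·(-3508.8)]
= -197.4 kJ/mol

ΔHrxn = -197.4 kJ/mol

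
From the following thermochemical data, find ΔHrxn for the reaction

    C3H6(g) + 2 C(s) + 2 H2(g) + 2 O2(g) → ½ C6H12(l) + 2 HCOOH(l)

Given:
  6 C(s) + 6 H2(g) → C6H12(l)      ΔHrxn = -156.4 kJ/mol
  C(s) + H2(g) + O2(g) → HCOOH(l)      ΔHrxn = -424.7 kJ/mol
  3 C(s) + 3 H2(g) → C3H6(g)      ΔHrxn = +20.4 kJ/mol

ΔHrxn = -948.0 kJ/mol

equation 1 × 1/2 (scale by 1/2 for the 1/2 C6H12(l)): (1/2)·(-156.4) = -78.2 kJ/mol
equation 2 × 2 (×2 to match 2 HCOOH(l) in the target): (2)·(-424.7) = -849.4 kJ/mol
equation 3 reversed (reverse to put C3H6(g) on the reactant side): -20.4 kJ/mol
By Hess's law, ΔHrxn = (-78.2) + (-849.4) + (-20.4) = -948.0 kJ/mol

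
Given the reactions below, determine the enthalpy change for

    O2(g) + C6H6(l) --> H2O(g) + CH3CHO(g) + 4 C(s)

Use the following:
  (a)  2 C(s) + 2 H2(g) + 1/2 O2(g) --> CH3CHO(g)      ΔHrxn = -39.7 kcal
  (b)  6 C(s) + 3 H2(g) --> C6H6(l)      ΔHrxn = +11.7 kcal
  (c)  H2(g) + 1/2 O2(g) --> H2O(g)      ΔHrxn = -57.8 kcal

ΔHrxn = -109.2 kcal

(a) as written: -39.7 kcal
(b) reversed: -11.7 kcal
(c) as written: -57.8 kcal
Summing the manipulated equations, ΔHrxn = (1)·(-39.7) + (-1)·(+11.7) + (1)·(-57.8) = -109.2 kcal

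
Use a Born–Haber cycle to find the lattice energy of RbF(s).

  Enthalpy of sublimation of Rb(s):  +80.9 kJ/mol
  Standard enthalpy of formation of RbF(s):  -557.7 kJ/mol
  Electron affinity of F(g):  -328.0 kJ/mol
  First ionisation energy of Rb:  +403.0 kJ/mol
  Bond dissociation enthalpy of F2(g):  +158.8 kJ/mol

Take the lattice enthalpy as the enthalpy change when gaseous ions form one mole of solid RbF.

U = -793.0 kJ/mol

ΔHf° = 1·ΔHsub + 1·(ΣIE) + 1/2·D(F2) + 1·EA + U
-557.7 = 1·(+80.9) + 1·(+403.0) + 1/2·(+158.8) + 1·(-328.0) + U
U = -557.7 − (+235.3) = -793.0 kJ/mol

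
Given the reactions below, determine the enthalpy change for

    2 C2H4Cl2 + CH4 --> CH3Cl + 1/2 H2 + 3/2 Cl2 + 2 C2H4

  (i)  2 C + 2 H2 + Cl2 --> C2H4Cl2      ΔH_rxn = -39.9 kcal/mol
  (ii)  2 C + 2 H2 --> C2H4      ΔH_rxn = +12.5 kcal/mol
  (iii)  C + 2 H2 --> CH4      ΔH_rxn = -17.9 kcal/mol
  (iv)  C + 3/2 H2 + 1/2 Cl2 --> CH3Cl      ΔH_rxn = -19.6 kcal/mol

ΔH_rxn = 103.1 kcal/mol

(i) reversed and × 2: (-2)·(-39.9) = +79.8 kcal/mol
(ii) × 2: (2)·(+12.5) = +25.0 kcal/mol
(iii) reversed: +17.9 kcal/mol
(iv) as written: -19.6 kcal/mol
Since enthalpy is a state function, ΔH_rxn = (-2)·(-39.9) + (2)·(+12.5) + (-1)·(-17.9) + (1)·(-19.6) = 103.1 kcal/mol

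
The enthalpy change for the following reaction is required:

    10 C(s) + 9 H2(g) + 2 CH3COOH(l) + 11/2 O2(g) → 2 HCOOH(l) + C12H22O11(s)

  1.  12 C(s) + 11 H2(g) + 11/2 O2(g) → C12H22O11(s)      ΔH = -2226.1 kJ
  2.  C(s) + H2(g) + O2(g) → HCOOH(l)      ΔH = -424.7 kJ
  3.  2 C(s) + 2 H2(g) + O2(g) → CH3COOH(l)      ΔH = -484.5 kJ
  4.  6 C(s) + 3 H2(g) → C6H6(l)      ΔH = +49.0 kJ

eq. 1 as written (C12H22O11(s) already on the product side): -2226.1 kJ
eq. 2 × 2 (×2 to match 2 HCOOH(l) in the target): (2)·(-424.7) = -849.4 kJ
eq. 3 reversed and × 2 (CH3COOH(l) must end up as a reactant; ×2 to match 2 CH3COOH(l) in the target): (-2)·(-484.5) = +969.0 kJ
eq. 4: not needed (C6H6(l) appears nowhere else).
ΔH = (-2226.1) + (-849.4) + (+969.0) = -2106.5 kJ

ΔH = -2106.5 kJ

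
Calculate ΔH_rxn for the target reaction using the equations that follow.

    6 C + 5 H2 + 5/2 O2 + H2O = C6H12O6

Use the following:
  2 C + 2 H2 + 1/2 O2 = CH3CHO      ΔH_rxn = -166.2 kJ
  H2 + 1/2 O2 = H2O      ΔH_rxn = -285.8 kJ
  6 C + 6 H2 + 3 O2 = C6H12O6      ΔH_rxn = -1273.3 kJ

ΔH_rxn = -987.5 kJ

equation 1: not needed.
equation 2 reversed: +285.8 kJ
equation 3 as written: -1273.3 kJ
Summing the manipulated equations, ΔH_rxn = (+285.8) + (-1273.3) = -987.5 kJ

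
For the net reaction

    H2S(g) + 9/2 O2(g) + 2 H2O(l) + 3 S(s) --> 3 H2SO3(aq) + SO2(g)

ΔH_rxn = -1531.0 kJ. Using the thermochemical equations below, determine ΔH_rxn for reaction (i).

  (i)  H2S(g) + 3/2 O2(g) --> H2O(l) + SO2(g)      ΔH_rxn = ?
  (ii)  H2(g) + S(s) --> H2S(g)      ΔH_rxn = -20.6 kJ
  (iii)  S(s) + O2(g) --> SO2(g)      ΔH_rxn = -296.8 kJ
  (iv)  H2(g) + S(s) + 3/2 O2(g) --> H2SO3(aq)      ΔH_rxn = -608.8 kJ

(i) reversed and × 2: contributes −2·x
(ii) reversed and × 3: (-3)·(-20.6) = +61.8 kJ
(iii) × 3: (3)·(-296.8) = -890.4 kJ
(iv) × 3: (3)·(-608.8) = -1826.4 kJ
-1531.0 = (+61.8) + (-890.4) + (-1826.4) − 2·x
x = (-1531.0 − (-2655.0)) / (-2) = -562.0 kJ

ΔH_rxn = -562.0 kJ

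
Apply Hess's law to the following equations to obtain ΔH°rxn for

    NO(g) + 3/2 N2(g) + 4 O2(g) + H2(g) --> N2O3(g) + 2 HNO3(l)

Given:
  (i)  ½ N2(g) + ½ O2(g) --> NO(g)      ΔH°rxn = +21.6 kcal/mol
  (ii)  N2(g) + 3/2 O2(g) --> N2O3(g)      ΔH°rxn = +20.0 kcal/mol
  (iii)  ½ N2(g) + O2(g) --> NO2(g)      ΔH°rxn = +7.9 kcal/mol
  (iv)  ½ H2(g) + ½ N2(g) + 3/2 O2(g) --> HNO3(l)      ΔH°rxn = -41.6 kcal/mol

ΔH°rxn = -84.8 kcal/mol

(i) reversed: -21.6 kcal/mol
(ii) as written: +20.0 kcal/mol
(iii): not needed.
(iv) × 2: (2)·(-41.6) = -83.2 kcal/mol
ΔH°rxn = (-1)·(+21.6) + (1)·(+20.0) + (2)·(-41.6) = -84.8 kcal/mol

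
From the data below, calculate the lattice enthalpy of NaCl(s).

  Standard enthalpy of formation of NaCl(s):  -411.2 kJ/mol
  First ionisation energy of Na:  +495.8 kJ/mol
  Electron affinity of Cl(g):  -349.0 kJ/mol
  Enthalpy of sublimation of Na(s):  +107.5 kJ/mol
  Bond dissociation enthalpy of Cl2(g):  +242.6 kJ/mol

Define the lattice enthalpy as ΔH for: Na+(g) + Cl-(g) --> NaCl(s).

ΔHf° = 1·ΔHsub + 1·(ΣIE) + 1/2·D(Cl2) + 1·EA + U
-411.2 = 1·(+107.5) + 1·(+495.8) + 1/2·(+242.6) + 1·(-349.0) + U
U = -411.2 − (+375.6) = -786.8 kJ/mol

U = -786.8 kJ/mol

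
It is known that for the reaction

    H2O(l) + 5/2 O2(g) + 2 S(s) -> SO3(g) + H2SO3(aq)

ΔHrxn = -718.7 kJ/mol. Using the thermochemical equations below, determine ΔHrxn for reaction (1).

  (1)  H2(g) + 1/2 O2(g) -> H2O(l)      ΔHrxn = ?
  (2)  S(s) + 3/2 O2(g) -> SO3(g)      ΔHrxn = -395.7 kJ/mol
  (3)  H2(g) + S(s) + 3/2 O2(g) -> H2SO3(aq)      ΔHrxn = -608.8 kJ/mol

ΔHrxn = -285.8 kJ/mol

(1) reversed: contributes −x
(2) as written: -395.7 kJ/mol
(3) as written: -608.8 kJ/mol
-718.7 = (-395.7) + (-608.8) − x
x = (-718.7 − (-1004.5)) / (-1) = -285.8 kJ/mol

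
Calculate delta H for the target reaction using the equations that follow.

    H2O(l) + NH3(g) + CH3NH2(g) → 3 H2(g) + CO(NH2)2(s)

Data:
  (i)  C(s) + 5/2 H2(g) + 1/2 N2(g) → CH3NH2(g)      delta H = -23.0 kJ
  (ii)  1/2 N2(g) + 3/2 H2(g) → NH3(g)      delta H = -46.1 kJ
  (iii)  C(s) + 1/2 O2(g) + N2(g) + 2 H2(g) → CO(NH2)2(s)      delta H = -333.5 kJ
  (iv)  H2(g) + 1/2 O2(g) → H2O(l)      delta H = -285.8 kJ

(i) reversed: +23.0 kJ
(ii) reversed: +46.1 kJ
(iii) as written: -333.5 kJ
(iv) reversed: +285.8 kJ
By Hess's law, delta H = (+23.0) + (+46.1) + (-333.5) + (+285.8) = 21.4 kJ

delta H = 21.4 kJ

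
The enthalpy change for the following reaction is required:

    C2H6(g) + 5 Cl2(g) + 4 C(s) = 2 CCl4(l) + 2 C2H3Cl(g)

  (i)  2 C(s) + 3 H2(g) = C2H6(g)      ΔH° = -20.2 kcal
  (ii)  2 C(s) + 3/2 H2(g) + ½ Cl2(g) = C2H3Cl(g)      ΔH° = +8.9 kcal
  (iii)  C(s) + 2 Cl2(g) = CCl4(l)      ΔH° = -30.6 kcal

(i) reversed (C2H6(g) must end up as a reactant): +20.2 kcal
(ii) × 2 (scale by 2 for the 2 C2H3Cl(g)): (2)·(+8.9) = +17.8 kcal
(iii) × 2 (scale by 2 for the 2 CCl4(l)): (2)·(-30.6) = -61.2 kcal
ΔH° = (+20.2) + (+17.8) + (-61.2) = -23.2 kcal

ΔH° = -23.2 kcal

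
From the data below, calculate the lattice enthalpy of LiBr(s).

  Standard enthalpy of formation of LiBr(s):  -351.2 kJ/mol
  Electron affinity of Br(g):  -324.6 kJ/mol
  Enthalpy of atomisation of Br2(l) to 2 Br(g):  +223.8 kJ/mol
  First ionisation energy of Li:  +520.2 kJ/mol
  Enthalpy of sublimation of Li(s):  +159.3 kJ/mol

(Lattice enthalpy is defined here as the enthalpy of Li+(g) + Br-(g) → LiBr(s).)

ΔHf° = 1·ΔHsub + 1·(ΣIE) + 1/2·D(Br2) + 1·EA + U
-351.2 = 1·(+159.3) + 1·(+520.2) + 1/2·(+223.8) + 1·(-324.6) + U
U = -351.2 − (+466.8) = -818.0 kJ/mol

U = -818.0 kJ/mol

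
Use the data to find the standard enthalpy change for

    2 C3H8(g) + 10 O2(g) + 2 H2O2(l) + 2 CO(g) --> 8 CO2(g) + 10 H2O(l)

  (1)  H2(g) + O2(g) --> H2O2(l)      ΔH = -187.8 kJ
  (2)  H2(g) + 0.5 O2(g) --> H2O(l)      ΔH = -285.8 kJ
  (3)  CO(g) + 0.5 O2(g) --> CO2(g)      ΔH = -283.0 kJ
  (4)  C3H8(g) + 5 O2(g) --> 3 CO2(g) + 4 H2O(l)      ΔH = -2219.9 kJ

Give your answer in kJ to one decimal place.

(1) reversed and × 2: (-2)·(-187.8) = +375.6 kJ
(2) × 2: (2)·(-285.8) = -571.6 kJ
(3) × 2: (2)·(-283.0) = -566.0 kJ
(4) × 2: (2)·(-2219.9) = -4439.8 kJ
ΔH = (+375.6) + (-571.6) + (-566.0) + (-4439.8) = -5201.8 kJ

ΔH = -5201.8 kJ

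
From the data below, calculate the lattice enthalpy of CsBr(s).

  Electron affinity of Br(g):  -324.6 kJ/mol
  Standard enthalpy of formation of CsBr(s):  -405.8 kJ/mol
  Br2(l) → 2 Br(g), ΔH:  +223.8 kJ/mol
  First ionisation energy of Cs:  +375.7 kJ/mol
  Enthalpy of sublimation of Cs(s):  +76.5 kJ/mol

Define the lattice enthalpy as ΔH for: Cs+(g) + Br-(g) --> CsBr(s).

ΔHf° = 1·ΔHsub + 1·(ΣIE) + 1/2·D(Br2) + 1·EA + U
-405.8 = 1·(+76.5) + 1·(+375.7) + 1/2·(+223.8) + 1·(-324.6) + U
U = -405.8 − (+239.5) = -645.3 kJ/mol

U = -645.3 kJ/mol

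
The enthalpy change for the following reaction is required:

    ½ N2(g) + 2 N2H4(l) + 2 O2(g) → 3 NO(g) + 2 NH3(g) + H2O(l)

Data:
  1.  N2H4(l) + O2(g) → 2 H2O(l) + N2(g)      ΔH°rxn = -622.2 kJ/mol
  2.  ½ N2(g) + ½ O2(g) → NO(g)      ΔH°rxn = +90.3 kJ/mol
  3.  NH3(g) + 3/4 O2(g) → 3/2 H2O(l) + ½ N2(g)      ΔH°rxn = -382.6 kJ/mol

eq. 1 × 2: (2)·(-622.2) = -1244.4 kJ/mol
eq. 2 × 3: (3)·(+90.3) = +270.9 kJ/mol
eq. 3 reversed and × 2: (-2)·(-382.6) = +765.2 kJ/mol
Combining the equations, ΔH°rxn = (2)·(-622.2) + (3)·(+90.3) + (-2)·(-382.6) = -208.3 kJ/mol

ΔH°rxn = -208.3 kJ/mol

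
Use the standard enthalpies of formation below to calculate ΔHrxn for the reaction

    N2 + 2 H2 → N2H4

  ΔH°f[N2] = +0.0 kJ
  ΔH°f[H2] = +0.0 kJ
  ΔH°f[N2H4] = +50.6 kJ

ΔHrxn = 50.6 kJ

ΔH°rxn = Σ nΔHf°(products) − Σ nΔHf°(reactants).
Products: 1·(+50.6) = +50.6
Reactants: 1·(+0.0) + 2·(+0.0) = +0.0
ΔHrxn = (+50.6) − (+0.0) = 50.6 kJ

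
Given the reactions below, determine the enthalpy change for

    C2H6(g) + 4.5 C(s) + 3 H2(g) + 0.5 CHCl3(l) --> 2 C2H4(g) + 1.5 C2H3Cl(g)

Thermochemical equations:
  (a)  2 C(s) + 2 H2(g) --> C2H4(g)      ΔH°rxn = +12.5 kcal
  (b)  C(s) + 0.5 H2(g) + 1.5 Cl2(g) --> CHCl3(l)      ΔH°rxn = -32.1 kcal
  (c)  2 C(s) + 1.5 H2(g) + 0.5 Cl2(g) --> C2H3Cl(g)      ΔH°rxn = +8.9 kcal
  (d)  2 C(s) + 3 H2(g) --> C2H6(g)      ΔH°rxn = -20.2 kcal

ΔH°rxn = 74.6 kcal

(a) × 2: (2)·(+12.5) = +25.0 kcal
(b) reversed and × 1/2: (-1/2)·(-32.1) = +16.05 kcal
(c) × 3/2: (3/2)·(+8.9) = +13.35 kcal
(d) reversed: +20.2 kcal
ΔH°rxn = (+25.0) + (+16.05) + (+13.35) + (+20.2) = 74.6 kcal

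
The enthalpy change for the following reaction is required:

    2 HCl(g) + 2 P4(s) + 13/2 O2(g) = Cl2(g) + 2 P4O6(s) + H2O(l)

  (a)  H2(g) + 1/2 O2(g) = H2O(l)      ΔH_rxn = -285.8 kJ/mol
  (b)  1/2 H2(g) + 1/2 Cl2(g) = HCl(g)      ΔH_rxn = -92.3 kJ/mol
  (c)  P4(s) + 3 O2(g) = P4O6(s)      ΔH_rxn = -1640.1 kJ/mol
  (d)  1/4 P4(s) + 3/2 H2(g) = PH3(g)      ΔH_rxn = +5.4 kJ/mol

(a) as written: -285.8 kJ/mol
(b) reversed and × 2: (-2)·(-92.3) = +184.6 kJ/mol
(c) × 2: (2)·(-1640.1) = -3280.2 kJ/mol
(d): not needed.
ΔH_rxn = (-285.8) + (+184.6) + (-3280.2) = -3381.4 kJ/mol

ΔH_rxn = -3381.4 kJ/mol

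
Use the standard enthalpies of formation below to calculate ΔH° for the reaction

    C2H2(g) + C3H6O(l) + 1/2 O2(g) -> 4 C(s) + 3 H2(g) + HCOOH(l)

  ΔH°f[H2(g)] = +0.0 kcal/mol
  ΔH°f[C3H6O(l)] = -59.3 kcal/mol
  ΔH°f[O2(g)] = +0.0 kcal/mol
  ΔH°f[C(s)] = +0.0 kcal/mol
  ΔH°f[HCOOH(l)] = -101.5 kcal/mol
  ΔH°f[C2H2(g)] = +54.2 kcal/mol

ΔH° = -96.4 kcal/mol

Products: 4·(+0.0) + 3·(+0.0) + 1·(-101.5) = -101.5
Reactants: 1·(+54.2) + 1·(-59.3) + 1/2·(+0.0) = -5.1
ΔH° = (-101.5) − (-5.1) = -96.4 kcal/mol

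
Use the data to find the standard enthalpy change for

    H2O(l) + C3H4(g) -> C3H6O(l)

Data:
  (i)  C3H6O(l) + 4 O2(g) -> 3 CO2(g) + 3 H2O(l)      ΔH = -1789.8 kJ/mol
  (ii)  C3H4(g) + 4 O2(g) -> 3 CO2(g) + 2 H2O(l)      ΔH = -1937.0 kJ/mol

ΔH = -147.2 kJ/mol

(i) reversed: +1789.8 kJ/mol
(ii) as written: -1937.0 kJ/mol
ΔH = (-1)·(-1789.8) + (1)·(-1937.0) = -147.2 kJ/mol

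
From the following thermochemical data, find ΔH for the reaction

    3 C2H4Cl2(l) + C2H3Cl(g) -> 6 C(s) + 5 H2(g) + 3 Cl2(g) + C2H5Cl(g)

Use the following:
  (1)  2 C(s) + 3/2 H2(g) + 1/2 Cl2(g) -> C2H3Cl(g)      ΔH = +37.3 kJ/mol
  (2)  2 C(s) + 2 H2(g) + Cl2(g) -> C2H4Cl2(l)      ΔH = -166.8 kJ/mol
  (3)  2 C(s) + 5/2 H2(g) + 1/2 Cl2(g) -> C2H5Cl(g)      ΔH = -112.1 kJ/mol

(1) reversed: -37.3 kJ/mol
(2) reversed and × 3: (-3)·(-166.8) = +500.4 kJ/mol
(3) as written: -112.1 kJ/mol
ΔH = (-1)·(+37.3) + (-3)·(-166.8) + (1)·(-112.1) = 351.0 kJ/mol

ΔH = 351.0 kJ/mol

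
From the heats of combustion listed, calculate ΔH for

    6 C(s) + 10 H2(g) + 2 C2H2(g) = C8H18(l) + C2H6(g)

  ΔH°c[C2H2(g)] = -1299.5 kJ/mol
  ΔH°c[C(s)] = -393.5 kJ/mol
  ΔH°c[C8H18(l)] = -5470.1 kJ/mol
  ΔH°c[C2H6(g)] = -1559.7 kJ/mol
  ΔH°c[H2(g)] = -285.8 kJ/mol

Using ΔH = Σ nΔHc°(reactants) − Σ nΔHc°(products):
= [6·(-393.5) + 10·(-285.8) + 2·(-1299.5)] − [1·(-5470.1) + 1·(-1559.7)]
= -788.2 kJ/mol

ΔH = -788.2 kJ/mol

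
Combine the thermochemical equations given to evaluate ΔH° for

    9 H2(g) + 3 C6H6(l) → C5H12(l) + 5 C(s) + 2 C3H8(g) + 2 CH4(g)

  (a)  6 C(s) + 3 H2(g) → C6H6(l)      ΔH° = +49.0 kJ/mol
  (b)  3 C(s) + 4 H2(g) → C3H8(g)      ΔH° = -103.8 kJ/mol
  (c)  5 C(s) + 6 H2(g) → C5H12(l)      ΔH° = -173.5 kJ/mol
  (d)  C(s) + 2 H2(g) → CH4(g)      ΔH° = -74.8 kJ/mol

ΔH° = -677.7 kJ/mol

(a) reversed and × 3: (-3)·(+49.0) = -147.0 kJ/mol
(b) × 2: (2)·(-103.8) = -207.6 kJ/mol
(c) as written: -173.5 kJ/mol
(d) × 2: (2)·(-74.8) = -149.6 kJ/mol
By Hess's law, ΔH° = (-147.0) + (-207.6) + (-173.5) + (-149.6) = -677.7 kJ/mol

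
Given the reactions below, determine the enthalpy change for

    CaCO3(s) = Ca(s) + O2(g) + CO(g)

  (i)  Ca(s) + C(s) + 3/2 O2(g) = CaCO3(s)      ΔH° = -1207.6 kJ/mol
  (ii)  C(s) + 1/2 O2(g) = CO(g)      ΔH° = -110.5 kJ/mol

(i) reversed: +1207.6 kJ/mol
(ii) as written: -110.5 kJ/mol
ΔH° = (+1207.6) + (-110.5) = 1097.1 kJ/mol

ΔH° = 1097.1 kJ/mol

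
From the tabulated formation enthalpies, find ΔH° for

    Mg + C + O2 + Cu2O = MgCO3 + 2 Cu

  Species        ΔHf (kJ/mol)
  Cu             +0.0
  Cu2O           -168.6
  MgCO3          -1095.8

ΔH°rxn = Σ nΔHf°(products) − Σ nΔHf°(reactants).
Products: 1·(-1095.8) + 2·(+0.0) = -1095.8
Reactants: 1·(+0.0) + 1·(+0.0) + 1·(+0.0) + 1·(-168.6) = -168.6
ΔH° = (-1095.8) − (-168.6) = -927.2 kJ/mol

ΔH° = -927.2 kJ/mol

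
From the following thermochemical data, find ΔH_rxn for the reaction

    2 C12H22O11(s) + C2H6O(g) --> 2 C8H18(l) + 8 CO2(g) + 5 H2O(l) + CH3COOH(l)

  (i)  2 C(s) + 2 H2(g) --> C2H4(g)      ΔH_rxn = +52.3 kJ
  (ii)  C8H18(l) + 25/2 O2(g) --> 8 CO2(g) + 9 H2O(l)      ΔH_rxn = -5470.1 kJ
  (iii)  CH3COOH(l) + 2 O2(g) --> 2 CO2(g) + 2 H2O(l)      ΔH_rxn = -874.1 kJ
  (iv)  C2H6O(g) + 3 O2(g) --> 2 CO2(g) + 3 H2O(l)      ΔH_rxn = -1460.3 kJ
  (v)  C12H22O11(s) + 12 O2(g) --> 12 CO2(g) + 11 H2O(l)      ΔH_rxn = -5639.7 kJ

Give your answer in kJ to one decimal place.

(i): not needed.
(ii) reversed and × 2: (-2)·(-5470.1) = +10940.2 kJ
(iii) reversed: +874.1 kJ
(iv) as written: -1460.3 kJ
(v) × 2: (2)·(-5639.7) = -11279.4 kJ
By Hess's law, ΔH_rxn = (+10940.2) + (+874.1) + (-1460.3) + (-11279.4) = -925.4 kJ

ΔH_rxn = -925.4 kJ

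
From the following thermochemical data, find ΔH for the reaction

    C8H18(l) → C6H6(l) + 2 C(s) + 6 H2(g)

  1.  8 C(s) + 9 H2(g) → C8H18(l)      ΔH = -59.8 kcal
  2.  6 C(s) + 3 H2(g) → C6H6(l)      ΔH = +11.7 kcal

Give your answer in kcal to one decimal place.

eq. 1 reversed (reverse to put C8H18(l) on the reactant side): +59.8 kcal
eq. 2 as written (C6H6(l) already on the product side): +11.7 kcal
ΔH = (-1)·(-59.8) + (1)·(+11.7) = 71.5 kcal

ΔH = 71.5 kcal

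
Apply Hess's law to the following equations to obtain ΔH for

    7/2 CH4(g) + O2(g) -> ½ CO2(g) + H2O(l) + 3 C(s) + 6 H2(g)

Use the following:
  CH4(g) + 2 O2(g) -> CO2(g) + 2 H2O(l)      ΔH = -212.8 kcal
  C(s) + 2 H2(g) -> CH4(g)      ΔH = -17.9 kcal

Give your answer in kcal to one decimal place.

equation 1 × 1/2: (1/2)·(-212.8) = -106.4 kcal
equation 2 reversed and × 3: (-3)·(-17.9) = +53.7 kcal
ΔH = (-106.4) + (+53.7) = -52.7 kcal

ΔH = -52.7 kcal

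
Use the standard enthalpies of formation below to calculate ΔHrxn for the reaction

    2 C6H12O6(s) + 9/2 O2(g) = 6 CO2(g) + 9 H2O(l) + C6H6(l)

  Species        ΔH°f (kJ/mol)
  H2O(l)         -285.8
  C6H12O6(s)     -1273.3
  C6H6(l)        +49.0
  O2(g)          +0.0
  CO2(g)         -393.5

ΔHrxn = -2337.6 kJ/mol

Products: 6·(-393.5) + 9·(-285.8) + 1·(+49.0) = -4884.2
Reactants: 2·(-1273.3) + 9/2·(+0.0) = -2546.6
ΔHrxn = (-4884.2) − (-2546.6) = -2337.6 kJ/mol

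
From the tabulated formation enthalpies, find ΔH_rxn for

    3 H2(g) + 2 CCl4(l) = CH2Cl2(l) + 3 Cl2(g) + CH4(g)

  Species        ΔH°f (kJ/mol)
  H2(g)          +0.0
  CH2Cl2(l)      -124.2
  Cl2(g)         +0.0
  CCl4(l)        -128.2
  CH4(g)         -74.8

ΔH_rxn = 57.4 kJ/mol

ΔH°rxn = Σ nΔHf°(products) − Σ nΔHf°(reactants).
Products: 1·(-124.2) + 3·(+0.0) + 1·(-74.8) = -199.0
Reactants: 3·(+0.0) + 2·(-128.2) = -256.4
ΔH_rxn = (-199.0) − (-256.4) = 57.4 kJ/mol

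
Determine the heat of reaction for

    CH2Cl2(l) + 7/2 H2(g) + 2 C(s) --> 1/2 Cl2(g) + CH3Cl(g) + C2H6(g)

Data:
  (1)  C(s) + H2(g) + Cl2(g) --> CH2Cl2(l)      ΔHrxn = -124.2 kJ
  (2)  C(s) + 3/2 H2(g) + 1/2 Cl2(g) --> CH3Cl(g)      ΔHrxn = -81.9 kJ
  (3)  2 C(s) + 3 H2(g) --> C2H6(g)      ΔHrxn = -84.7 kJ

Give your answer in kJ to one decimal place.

(1) reversed: +124.2 kJ
(2) as written: -81.9 kJ
(3) as written: -84.7 kJ
By Hess's law, ΔHrxn = (+124.2) + (-81.9) + (-84.7) = -42.4 kJ

ΔHrxn = -42.4 kJ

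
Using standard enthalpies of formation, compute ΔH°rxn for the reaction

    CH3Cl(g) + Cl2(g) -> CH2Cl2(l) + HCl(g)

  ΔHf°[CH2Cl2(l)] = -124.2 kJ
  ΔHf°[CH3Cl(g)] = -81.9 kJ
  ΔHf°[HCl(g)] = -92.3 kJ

ΔH°rxn = -134.6 kJ

ΔH°rxn = Σ nΔHf°(products) − Σ nΔHf°(reactants).
Products: 1·(-124.2) + 1·(-92.3) = -216.5
Reactants: 1·(-81.9) + 1·(+0.0) = -81.9
ΔH°rxn = (-216.5) − (-81.9) = -134.6 kJ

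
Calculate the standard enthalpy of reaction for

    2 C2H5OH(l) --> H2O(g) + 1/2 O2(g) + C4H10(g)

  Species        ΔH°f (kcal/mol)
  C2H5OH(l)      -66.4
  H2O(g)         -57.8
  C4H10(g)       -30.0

Products: 1·(-57.8) + 1/2·(+0.0) + 1·(-30.0) = -87.8
Reactants: 2·(-66.4) = -132.8
ΔH_rxn = (-87.8) − (-132.8) = 45.0 kcal/mol

ΔH_rxn = 45.0 kcal/mol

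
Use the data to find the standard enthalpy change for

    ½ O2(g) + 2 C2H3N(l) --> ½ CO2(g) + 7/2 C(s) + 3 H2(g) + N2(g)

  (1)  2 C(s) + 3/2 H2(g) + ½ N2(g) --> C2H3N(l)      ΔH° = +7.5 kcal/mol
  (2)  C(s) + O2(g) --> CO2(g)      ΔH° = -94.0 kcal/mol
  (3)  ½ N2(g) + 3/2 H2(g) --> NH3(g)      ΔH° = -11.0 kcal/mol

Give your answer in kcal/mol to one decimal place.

ΔH° = -62.0 kcal/mol

(1) reversed and × 2 (reverse to put C2H3N(l) on the reactant side; ×2 to match 2 C2H3N(l) in the target): (-2)·(+7.5) = -15.0 kcal/mol
(2) × 1/2 (×1/2 to match 1/2 CO2(g) in the target): (1/2)·(-94.0) = -47.0 kcal/mol
(3): not needed (NH3(g) appears nowhere else).
Since enthalpy is a state function, ΔH° = (-15.0) + (-47.0) = -62.0 kcal/mol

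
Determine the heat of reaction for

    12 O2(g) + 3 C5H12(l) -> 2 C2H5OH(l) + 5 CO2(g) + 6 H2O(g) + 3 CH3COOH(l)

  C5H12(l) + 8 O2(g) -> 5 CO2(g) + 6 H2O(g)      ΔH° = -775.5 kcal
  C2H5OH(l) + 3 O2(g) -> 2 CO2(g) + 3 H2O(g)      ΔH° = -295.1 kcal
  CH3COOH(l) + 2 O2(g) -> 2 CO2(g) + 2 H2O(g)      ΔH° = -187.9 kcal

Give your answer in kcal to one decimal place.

equation 1 × 3: (3)·(-775.5) = -2326.5 kcal
equation 2 reversed and × 2: (-2)·(-295.1) = +590.2 kcal
equation 3 reversed and × 3: (-3)·(-187.9) = +563.7 kcal
ΔH° = (-2326.5) + (+590.2) + (+563.7) = -1172.6 kcal

ΔH° = -1172.6 kcal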